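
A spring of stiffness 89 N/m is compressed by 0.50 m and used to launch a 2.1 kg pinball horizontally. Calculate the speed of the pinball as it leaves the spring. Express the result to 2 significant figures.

v = 3.3 m/s

Spring PE converts entirely to kinetic energy: ½kx² = ½mv²
v = x√(k/m) = 0.50 × √(89/2.1) = 3.255 m/s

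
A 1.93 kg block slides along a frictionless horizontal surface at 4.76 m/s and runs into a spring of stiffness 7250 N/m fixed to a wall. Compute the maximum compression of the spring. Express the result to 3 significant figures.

x = 0.0777 m

All KE is stored as spring PE at maximum compression: ½mv² = ½kx²
x = v√(m/k) = 4.76 × √(1.93/7250) = 0.07766 m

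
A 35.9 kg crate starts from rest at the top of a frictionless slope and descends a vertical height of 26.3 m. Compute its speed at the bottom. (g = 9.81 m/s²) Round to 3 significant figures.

Equating total energy at the two states: mgh = ½mv²
v = √(2gh) = √(2 × 9.81 × 26.3) = √516.01 = 22.72 m/s

v = 22.7 m/s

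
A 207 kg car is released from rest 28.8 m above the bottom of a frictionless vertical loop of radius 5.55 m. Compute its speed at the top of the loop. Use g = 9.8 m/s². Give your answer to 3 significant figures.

v = 18.6 m/s

Energy conservation: mgh = ½mv_top² + mg(2r)
v_top² = 2g(h − 2r) = 2(9.8)(28.8 − 11.10) = 346.9
v_top = 18.63 m/s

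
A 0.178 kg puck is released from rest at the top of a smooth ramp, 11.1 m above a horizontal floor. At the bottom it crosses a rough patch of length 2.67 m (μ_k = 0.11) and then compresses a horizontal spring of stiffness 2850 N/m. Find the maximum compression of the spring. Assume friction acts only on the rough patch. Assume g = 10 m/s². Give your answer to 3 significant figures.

x = 0.116 m

Initial energy: E₁ = mgh = (0.178)(10)(11.1) = 19.758 J
Friction removes W_f = μ_k mg d = (0.11)(0.178)(10)(2.67) = 0.5228 J
Energy reaching the spring: E = 19.758 − 0.5228 = 19.235 J
At max compression ½kx² = E ⇒ x = √(2E/k) = √(2 × 19.235/2850) = 0.1162 m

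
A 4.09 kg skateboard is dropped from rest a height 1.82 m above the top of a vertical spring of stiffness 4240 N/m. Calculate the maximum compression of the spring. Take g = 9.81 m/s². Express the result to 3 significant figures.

Let x be the compression. The total drop is H + x, and the skateboard is instantaneously at rest at max compression, so energy conservation gives:
mg(H + x) = ½kx²
½(4240)x² − (4.09)(9.81)x − (4.09)(9.81)(1.82) = 0
2120x² − 40.12x − 73.02 = 0
x = [40.12 + √(1610 + 619241)]/(2 × 2120) = 0.1953 m

x = 0.195 m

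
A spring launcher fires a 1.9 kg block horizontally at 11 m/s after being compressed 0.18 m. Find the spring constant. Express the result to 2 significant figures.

k = 7100 N/m

½kx² = ½mv²
k = mv²/x² = (1.9)(11)²/(0.18)² = 7096 N/m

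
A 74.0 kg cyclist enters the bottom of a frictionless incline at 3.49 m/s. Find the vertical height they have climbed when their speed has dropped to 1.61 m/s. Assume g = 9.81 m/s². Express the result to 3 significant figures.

h = 0.489 m

Conservation of energy: ½mv₁² = ½mv₂² + mgh
h = (v₁² − v₂²)/(2g) = (3.49² − 1.61²)/(2 × 9.81) = 0.4887 m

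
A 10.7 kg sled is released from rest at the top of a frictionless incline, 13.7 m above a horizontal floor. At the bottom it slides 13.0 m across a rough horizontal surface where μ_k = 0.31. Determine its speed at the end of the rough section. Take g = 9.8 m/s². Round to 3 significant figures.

Applying the work–energy principle:
mgh = ½mv² + μ_k m g d
W_f = μ_k mg d = (0.31)(10.7)(9.8)(13.0) = 422.6 J
½mv² = mgh − W_f = 1436.6 − 422.6 = 1014.0 J
v = √(2 × 1014.0/10.7) = 13.77 m/s

v = 13.8 m/s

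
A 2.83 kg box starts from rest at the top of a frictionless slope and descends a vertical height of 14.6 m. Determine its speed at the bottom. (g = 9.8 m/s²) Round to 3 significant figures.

v = 16.9 m/s

By conservation of mechanical energy, mgh = ½mv²
v = √(2gh) = √(2 × 9.8 × 14.6) = √286.16 = 16.92 m/s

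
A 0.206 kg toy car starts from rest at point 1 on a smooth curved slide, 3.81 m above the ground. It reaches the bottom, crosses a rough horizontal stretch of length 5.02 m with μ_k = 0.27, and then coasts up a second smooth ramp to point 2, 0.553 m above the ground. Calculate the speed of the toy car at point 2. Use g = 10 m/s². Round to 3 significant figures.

Energy at 1: mgh₁ = (0.206)(10)(3.81) = 7.8486 J
Friction loss: W_f = μ_k mg d = 2.792 J
At 2: ½mv² + mgh₂ = mgh₁ − W_f
½mv² = 7.8486 − 2.792 − 1.1392 = 3.9173 J
v = √(2 × 3.9173/0.206) = 6.167 m/s

v = 6.17 m/s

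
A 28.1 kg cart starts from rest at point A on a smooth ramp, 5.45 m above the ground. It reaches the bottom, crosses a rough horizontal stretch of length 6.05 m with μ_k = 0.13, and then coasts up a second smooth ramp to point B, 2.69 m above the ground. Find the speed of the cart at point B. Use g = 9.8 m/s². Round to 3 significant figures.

Energy at A: mgh₁ = (28.1)(9.8)(5.45) = 1500.8 J
Friction loss: W_f = μ_k mg d = 216.6 J
At B: ½mv² + mgh₂ = mgh₁ − W_f
½mv² = 1500.8 − 216.6 − 740.77 = 543.46 J
v = √(2 × 543.46/28.1) = 6.219 m/s

v = 6.22 m/s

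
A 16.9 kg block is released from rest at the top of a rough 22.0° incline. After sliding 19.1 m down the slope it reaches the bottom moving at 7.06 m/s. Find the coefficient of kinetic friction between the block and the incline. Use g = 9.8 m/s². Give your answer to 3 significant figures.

μ_k = 0.260

The energy dissipated by friction is the PE lost minus the KE gained:
mgL sinθ = 1185.0 J; ½mv² = 421.18 J
W_f = 1185.0 − 421.18 = 763.8 J
μ_k = W_f/(mg cosθ · L) = 763.8/(153.6 × 19.1) = 0.2604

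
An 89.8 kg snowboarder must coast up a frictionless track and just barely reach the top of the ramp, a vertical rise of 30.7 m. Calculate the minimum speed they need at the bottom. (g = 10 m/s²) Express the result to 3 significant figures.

v = 24.8 m/s

At the top they are momentarily at rest, so all KE converts to PE: ½mv² = mgh
v = √(2gh) = √(2 × 10 × 30.7) = 24.78 m/s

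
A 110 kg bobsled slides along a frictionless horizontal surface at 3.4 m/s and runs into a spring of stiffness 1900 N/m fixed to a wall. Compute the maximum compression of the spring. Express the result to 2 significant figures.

All KE is stored as spring PE at maximum compression: ½mv² = ½kx²
x = v√(m/k) = 3.4 × √(110/1900) = 0.8181 m

x = 0.82 m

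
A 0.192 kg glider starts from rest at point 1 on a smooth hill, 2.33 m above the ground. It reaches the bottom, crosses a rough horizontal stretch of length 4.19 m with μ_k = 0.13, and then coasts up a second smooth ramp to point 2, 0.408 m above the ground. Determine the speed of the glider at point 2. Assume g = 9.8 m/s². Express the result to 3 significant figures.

v = 5.20 m/s

Energy at 1: mgh₁ = (0.192)(9.8)(2.33) = 4.3841 J
Friction loss: W_f = μ_k mg d = 1.025 J
At 2: ½mv² + mgh₂ = mgh₁ − W_f
½mv² = 4.3841 − 1.025 − 0.76769 = 2.5915 J
v = √(2 × 2.5915/0.192) = 5.196 m/s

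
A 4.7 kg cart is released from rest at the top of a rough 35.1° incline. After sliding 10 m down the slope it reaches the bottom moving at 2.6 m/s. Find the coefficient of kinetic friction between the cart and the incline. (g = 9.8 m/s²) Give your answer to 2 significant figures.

μ_k = 0.66

mgh = ½mv² + μ_k (mg cosθ) L, with h = L sinθ
mgL sinθ = 264.85 J; ½mv² = 15.886 J
W_f = 264.85 − 15.886 = 249.0 J
μ_k = W_f/(mg cosθ · L) = 249.0/(37.68 × 10) = 0.6607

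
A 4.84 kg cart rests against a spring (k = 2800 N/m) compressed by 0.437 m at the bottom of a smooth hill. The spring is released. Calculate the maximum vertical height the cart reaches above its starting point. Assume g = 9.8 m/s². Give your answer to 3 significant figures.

h = 5.64 m

Energy conservation from release to the highest point: ½kx² = mgh
h = kx²/(2mg) = (2800)(0.437)²/(2 × 4.84 × 9.8) = 5.637 m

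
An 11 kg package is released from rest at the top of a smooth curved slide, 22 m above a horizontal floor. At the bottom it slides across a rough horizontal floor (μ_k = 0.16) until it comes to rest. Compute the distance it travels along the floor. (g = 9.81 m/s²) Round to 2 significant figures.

Energy at the top = energy at the end + work done against friction:
At rest all PE has been dissipated by friction: mgh = μ_k m g d
d = h/μ_k = 22/0.16 = 137.5 m

d = 140 m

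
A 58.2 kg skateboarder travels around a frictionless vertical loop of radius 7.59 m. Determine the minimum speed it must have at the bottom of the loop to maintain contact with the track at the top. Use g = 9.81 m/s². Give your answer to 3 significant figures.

At the top: mg = mv_top²/r ⇒ v_top² = gr = 74.46 m²/s²
Energy from bottom to top (height 2r): ½mv_bot² = ½mv_top² + mg(2r)
v_bot² = gr + 4gr = 5gr = 372.3
v_bot = √(5gr) = 19.29 m/s

v = 19.3 m/s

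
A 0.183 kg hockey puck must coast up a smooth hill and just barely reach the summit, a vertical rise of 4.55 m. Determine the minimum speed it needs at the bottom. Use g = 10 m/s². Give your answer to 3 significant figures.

At the top it is momentarily at rest, so all KE converts to PE: ½mv² = mgh
v = √(2gh) = √(2 × 10 × 4.55) = 9.539 m/s

v = 9.54 m/s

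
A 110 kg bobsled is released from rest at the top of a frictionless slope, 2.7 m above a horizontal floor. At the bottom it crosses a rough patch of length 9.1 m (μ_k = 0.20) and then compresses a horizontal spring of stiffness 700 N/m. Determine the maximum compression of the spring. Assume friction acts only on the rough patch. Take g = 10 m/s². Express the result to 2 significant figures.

x = 1.7 m

Initial energy: E₁ = mgh = (110)(10)(2.7) = 2970.0 J
Friction removes W_f = μ_k mg d = (0.20)(110)(10)(9.1) = 2002 J
Energy reaching the spring: E = 2970.0 − 2002 = 968.00 J
At max compression ½kx² = E ⇒ x = √(2E/k) = √(2 × 968.00/700) = 1.663 m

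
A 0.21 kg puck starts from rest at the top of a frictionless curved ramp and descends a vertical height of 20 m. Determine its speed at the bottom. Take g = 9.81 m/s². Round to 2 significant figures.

Mechanical energy is conserved (no friction): mgh = ½mv²
v = √(2gh) = √(2 × 9.81 × 20) = √392.40 = 19.81 m/s

v = 20 m/s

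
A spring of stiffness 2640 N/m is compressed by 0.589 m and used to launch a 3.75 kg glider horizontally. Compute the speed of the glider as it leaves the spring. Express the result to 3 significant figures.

Spring PE converts entirely to kinetic energy: ½kx² = ½mv²
v = x√(k/m) = 0.589 × √(2640/3.75) = 15.63 m/s

v = 15.6 m/s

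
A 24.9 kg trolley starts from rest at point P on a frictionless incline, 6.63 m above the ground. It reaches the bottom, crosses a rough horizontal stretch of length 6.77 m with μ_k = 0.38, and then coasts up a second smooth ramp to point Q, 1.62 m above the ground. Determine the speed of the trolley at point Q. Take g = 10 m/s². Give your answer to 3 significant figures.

Energy at P: mgh₁ = (24.9)(10)(6.63) = 1650.9 J
Friction loss: W_f = μ_k mg d = 640.6 J
At Q: ½mv² + mgh₂ = mgh₁ − W_f
½mv² = 1650.9 − 640.6 − 403.38 = 606.91 J
v = √(2 × 606.91/24.9) = 6.982 m/s

v = 6.98 m/s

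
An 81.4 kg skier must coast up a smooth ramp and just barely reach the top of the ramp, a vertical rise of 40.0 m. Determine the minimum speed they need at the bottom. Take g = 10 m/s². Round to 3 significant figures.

At the top they are momentarily at rest, so all KE converts to PE: ½mv² = mgh
v = √(2gh) = √(2 × 10 × 40.0) = 28.28 m/s

v = 28.3 m/s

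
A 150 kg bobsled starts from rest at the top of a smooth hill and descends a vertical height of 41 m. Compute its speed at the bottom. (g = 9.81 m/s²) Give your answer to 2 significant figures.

Mechanical energy is conserved (no friction): mgh = ½mv²
v = √(2gh) = √(2 × 9.81 × 41) = √804.42 = 28.36 m/s

v = 28 m/s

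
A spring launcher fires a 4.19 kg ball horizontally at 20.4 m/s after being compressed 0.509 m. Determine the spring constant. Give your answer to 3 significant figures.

k = 6730 N/m

Spring PE at full compression equals KE at release: ½kx² = ½mv²
k = mv²/x² = (4.19)(20.4)²/(0.509)² = 6730 N/m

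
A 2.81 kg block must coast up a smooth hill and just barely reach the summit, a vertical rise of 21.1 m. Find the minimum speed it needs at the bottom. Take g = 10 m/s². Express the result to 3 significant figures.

v = 20.5 m/s

At the top it is momentarily at rest, so all KE converts to PE: ½mv² = mgh
v = √(2gh) = √(2 × 10 × 21.1) = 20.54 m/s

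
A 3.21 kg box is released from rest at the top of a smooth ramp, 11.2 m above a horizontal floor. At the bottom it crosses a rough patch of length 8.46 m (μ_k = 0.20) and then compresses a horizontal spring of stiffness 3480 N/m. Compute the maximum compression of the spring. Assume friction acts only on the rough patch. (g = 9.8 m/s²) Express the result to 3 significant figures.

x = 0.415 m

Initial energy: E₁ = mgh = (3.21)(9.8)(11.2) = 352.33 J
Friction removes W_f = μ_k mg d = (0.20)(3.21)(9.8)(8.46) = 53.23 J
Energy reaching the spring: E = 352.33 − 53.23 = 299.10 J
At max compression ½kx² = E ⇒ x = √(2E/k) = √(2 × 299.10/3480) = 0.4146 m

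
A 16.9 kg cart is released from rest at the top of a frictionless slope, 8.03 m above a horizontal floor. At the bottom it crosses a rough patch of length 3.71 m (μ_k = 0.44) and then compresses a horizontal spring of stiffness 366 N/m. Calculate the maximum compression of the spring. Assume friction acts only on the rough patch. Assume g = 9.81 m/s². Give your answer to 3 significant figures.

x = 2.41 m

Initial energy: E₁ = mgh = (16.9)(9.81)(8.03) = 1331.3 J
Friction removes W_f = μ_k mg d = (0.44)(16.9)(9.81)(3.71) = 270.6 J
Energy reaching the spring: E = 1331.3 − 270.6 = 1060.7 J
At max compression ½kx² = E ⇒ x = √(2E/k) = √(2 × 1060.7/366) = 2.407 m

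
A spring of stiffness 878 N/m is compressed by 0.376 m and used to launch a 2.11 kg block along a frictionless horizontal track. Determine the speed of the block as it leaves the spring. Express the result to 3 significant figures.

v = 7.67 m/s

The block leaves the spring when the spring is at natural length, so ½kx² = ½mv²
v = x√(k/m) = 0.376 × √(878/2.11) = 7.670 m/s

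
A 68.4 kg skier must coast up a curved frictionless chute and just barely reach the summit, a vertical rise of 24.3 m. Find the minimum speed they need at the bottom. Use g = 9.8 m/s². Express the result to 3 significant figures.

At the top they are momentarily at rest, so all KE converts to PE: ½mv² = mgh
v = √(2gh) = √(2 × 9.8 × 24.3) = 21.82 m/s

v = 21.8 m/s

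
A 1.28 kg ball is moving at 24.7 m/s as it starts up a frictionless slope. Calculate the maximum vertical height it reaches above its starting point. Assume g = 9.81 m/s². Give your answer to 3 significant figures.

h = 31.1 m

Setting KE at the bottom equal to PE gained: ½mv² = mgh
h = v²/(2g) = 24.7²/(2 × 9.81) = 31.10 m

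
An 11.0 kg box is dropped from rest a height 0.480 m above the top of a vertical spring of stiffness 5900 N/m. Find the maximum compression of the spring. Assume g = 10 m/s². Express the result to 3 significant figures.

x = 0.154 m

Take the reference level at the top of the uncompressed spring. At max compression the box has fallen H + x and is momentarily at rest:
mg(H + x) = ½kx²
½(5900)x² − (11.0)(10)x − (11.0)(10)(0.480) = 0
2950x² − 110.0x − 52.80 = 0
x = [110.0 + √(12100 + 623040)]/(2 × 2950) = 0.1537 m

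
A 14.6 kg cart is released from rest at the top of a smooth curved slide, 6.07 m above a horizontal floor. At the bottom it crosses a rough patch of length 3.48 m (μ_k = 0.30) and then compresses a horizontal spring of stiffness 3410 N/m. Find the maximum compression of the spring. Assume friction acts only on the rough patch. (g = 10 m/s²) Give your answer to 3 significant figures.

Initial energy: E₁ = mgh = (14.6)(10)(6.07) = 886.22 J
Friction removes W_f = μ_k mg d = (0.30)(14.6)(10)(3.48) = 152.4 J
Energy reaching the spring: E = 886.22 − 152.4 = 733.80 J
At max compression ½kx² = E ⇒ x = √(2E/k) = √(2 × 733.80/3410) = 0.6560 m

x = 0.656 m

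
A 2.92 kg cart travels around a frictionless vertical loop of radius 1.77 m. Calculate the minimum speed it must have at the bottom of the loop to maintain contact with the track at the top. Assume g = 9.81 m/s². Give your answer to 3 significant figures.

v = 9.32 m/s

At the top: mg = mv_top²/r ⇒ v_top² = gr = 17.36 m²/s²
Energy from bottom to top (height 2r): ½mv_bot² = ½mv_top² + mg(2r)
v_bot² = gr + 4gr = 5gr = 86.82
v_bot = √(5gr) = 9.318 m/s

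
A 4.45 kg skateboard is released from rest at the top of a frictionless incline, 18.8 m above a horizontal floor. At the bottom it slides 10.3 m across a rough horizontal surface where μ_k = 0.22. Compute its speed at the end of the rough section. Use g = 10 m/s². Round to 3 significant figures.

v = 18.2 m/s

Applying the work–energy principle:
mgh = ½mv² + μ_k m g d
W_f = μ_k mg d = (0.22)(4.45)(10)(10.3) = 100.8 J
½mv² = mgh − W_f = 836.60 − 100.8 = 735.76 J
v = √(2 × 735.76/4.45) = 18.18 m/s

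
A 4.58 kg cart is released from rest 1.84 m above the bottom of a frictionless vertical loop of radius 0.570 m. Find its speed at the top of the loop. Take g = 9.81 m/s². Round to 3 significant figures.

v = 3.71 m/s

Energy conservation: mgh = ½mv_top² + mg(2r)
v_top² = 2g(h − 2r) = 2(9.81)(1.84 − 1.140) = 13.73
v_top = 3.706 m/s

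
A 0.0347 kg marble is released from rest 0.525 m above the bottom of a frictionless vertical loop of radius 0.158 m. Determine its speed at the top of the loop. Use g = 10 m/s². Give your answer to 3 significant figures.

Energy conservation: mgh = ½mv_top² + mg(2r)
v_top² = 2g(h − 2r) = 2(10)(0.525 − 0.3160) = 4.180
v_top = 2.045 m/s

v = 2.04 m/s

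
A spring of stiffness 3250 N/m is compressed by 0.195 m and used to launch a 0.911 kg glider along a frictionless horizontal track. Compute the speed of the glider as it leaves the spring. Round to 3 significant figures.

Conservation of energy: ½kx² = ½mv²
v = x√(k/m) = 0.195 × √(3250/0.911) = 11.65 m/s

v = 11.6 m/s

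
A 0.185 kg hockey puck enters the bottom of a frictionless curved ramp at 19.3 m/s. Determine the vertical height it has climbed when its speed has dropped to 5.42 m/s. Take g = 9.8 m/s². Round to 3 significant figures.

Energy balance between the two points: ½mv₁² = ½mv₂² + mgh
h = (v₁² − v₂²)/(2g) = (19.3² − 5.42²)/(2 × 9.8) = 17.51 m

h = 17.5 m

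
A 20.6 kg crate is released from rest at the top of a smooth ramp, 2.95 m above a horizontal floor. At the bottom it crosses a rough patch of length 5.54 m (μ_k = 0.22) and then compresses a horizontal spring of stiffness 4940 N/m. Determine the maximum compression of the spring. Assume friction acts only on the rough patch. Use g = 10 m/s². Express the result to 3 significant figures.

x = 0.380 m

Initial energy: E₁ = mgh = (20.6)(10)(2.95) = 607.70 J
Friction removes W_f = μ_k mg d = (0.22)(20.6)(10)(5.54) = 251.1 J
Energy reaching the spring: E = 607.70 − 251.1 = 356.63 J
At max compression ½kx² = E ⇒ x = √(2E/k) = √(2 × 356.63/4940) = 0.3800 m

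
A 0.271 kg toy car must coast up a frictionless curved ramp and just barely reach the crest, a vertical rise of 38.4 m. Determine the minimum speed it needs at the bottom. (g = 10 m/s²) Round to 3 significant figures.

At the top it is momentarily at rest, so all KE converts to PE: ½mv² = mgh
v = √(2gh) = √(2 × 10 × 38.4) = 27.71 m/s

v = 27.7 m/s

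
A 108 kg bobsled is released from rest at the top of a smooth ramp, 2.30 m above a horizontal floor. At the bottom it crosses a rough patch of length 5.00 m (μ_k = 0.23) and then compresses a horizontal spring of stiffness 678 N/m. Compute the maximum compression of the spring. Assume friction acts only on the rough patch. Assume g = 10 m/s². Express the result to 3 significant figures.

Initial energy: E₁ = mgh = (108)(10)(2.30) = 2484.0 J
Friction removes W_f = μ_k mg d = (0.23)(108)(10)(5.00) = 1242 J
Energy reaching the spring: E = 2484.0 − 1242 = 1242.0 J
At max compression ½kx² = E ⇒ x = √(2E/k) = √(2 × 1242.0/678) = 1.914 m

x = 1.91 m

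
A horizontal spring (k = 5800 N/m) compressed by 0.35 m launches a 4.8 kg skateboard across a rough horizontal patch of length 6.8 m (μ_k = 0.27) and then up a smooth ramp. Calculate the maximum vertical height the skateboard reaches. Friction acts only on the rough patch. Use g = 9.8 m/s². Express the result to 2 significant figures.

h = 5.7 m

Spring energy: E₀ = ½kx² = ½(5800)(0.35)² = 355.25 J
Friction: W_f = μ_k mg d = (0.27)(4.8)(9.8)(6.8) = 86.37 J
Energy at base of ramp: E = 355.25 − 86.37 = 268.88 J
At max height all remaining energy is PE: mgh = E ⇒ h = E/(mg) = 268.88/(4.8 × 9.8) = 5.716 m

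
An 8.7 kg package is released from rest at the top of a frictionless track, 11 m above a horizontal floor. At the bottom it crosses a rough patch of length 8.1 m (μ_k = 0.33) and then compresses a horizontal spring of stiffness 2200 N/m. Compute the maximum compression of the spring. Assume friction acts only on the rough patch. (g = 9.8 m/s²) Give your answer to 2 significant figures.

Initial energy: E₁ = mgh = (8.7)(9.8)(11) = 937.86 J
Friction removes W_f = μ_k mg d = (0.33)(8.7)(9.8)(8.1) = 227.9 J
Energy reaching the spring: E = 937.86 − 227.9 = 709.96 J
At max compression ½kx² = E ⇒ x = √(2E/k) = √(2 × 709.96/2200) = 0.8034 m

x = 0.80 m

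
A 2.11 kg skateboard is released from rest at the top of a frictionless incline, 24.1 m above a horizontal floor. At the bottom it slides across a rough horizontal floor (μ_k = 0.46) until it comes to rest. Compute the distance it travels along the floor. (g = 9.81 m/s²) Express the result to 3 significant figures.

Energy bookkeeping (friction removes W_f = μ_k N d):
At rest all PE has been dissipated by friction: mgh = μ_k m g d
d = h/μ_k = 24.1/0.46 = 52.39 m

d = 52.4 m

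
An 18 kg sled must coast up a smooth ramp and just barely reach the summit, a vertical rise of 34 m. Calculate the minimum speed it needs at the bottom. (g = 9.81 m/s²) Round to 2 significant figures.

At the top it is momentarily at rest, so all KE converts to PE: ½mv² = mgh
v = √(2gh) = √(2 × 9.81 × 34) = 25.83 m/s

v = 26 m/s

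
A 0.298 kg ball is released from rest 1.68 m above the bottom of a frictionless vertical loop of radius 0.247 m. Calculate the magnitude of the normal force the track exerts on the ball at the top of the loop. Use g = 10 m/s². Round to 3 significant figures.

Energy from release to top (height 2r): mgh = ½mv_top² + mg(2r)
v_top² = 2g(h − 2r) = 2(10)(1.68 − 0.4940) = 23.720 m²/s²
At the top, both N and weight point toward the centre: N + mg = mv_top²/r
N = m(v_top²/r − g) = 0.298(23.720/0.247 − 10) = 25.64 N

N = 25.6 N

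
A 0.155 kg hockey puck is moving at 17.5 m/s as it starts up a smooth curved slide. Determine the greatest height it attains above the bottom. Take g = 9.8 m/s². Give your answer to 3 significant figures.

Setting KE at the bottom equal to PE gained: ½mv² = mgh
h = v²/(2g) = 17.5²/(2 × 9.8) = 15.62 m

h = 15.6 m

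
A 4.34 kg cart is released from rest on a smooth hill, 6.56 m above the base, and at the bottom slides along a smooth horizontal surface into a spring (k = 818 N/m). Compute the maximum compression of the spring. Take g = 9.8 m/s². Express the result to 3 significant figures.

Gravitational PE at the top equals spring PE at max compression: mgh = ½kx²
x = √(2mgh/k) = √(2 × 4.34 × 9.8 × 6.56 / 818) = 0.8259 m

x = 0.826 m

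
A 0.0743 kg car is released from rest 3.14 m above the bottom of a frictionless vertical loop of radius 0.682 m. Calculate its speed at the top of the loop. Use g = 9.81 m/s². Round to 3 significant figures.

Energy conservation: mgh = ½mv_top² + mg(2r)
v_top² = 2g(h − 2r) = 2(9.81)(3.14 − 1.364) = 34.85
v_top = 5.903 m/s

v = 5.90 m/s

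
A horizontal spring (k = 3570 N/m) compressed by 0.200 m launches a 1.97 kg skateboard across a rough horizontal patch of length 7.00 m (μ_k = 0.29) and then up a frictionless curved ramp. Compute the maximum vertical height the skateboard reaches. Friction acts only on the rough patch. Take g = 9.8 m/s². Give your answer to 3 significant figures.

h = 1.67 m

Spring energy: E₀ = ½kx² = ½(3570)(0.200)² = 71.400 J
Friction: W_f = μ_k mg d = (0.29)(1.97)(9.8)(7.00) = 39.19 J
Energy at base of ramp: E = 71.400 − 39.19 = 32.209 J
At max height all remaining energy is PE: mgh = E ⇒ h = E/(mg) = 32.209/(1.97 × 9.8) = 1.668 m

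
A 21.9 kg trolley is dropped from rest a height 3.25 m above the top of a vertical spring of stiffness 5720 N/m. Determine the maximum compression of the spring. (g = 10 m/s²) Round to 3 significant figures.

x = 0.539 m

Let x be the compression. The total drop is H + x, and the trolley is instantaneously at rest at max compression, so energy conservation gives:
mg(H + x) = ½kx²
½(5720)x² − (21.9)(10)x − (21.9)(10)(3.25) = 0
2860x² − 219.0x − 711.8 = 0
x = [219.0 + √(47961 + 8.1424e+06)]/(2 × 2860) = 0.5386 m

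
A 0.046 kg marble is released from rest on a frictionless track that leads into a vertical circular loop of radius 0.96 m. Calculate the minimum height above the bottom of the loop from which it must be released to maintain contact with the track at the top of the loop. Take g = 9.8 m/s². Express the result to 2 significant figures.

At the top, for minimum speed gravity alone supplies the centripetal force: mg = mv_top²/r ⇒ v_top² = gr = 9.408 m²/s²
Energy conservation from release height h to the top (height 2r): mgh = ½mv_top² + mg(2r)
h = v_top²/(2g) + 2r = r/2 + 2r = 5r/2 = 2.400 m

h = 2.4 m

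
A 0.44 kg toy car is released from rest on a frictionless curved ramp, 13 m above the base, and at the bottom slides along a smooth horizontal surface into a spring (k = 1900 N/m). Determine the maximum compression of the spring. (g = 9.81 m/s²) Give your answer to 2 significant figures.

Gravitational PE at the top equals spring PE at max compression: mgh = ½kx²
x = √(2mgh/k) = √(2 × 0.44 × 9.81 × 13 / 1900) = 0.2430 m

x = 0.24 m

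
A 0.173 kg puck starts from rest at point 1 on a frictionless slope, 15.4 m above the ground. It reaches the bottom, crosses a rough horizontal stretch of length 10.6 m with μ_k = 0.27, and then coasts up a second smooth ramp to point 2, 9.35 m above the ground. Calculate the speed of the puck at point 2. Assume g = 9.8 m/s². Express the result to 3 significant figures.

Energy at 1: mgh₁ = (0.173)(9.8)(15.4) = 26.109 J
Friction loss: W_f = μ_k mg d = 4.852 J
At 2: ½mv² + mgh₂ = mgh₁ − W_f
½mv² = 26.109 − 4.852 − 15.852 = 5.4049 J
v = √(2 × 5.4049/0.173) = 7.905 m/s

v = 7.90 m/s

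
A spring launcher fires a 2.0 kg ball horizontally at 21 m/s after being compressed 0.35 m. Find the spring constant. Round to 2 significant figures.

Spring PE at full compression equals KE at release: ½kx² = ½mv²
k = mv²/x² = (2.0)(21)²/(0.35)² = 7200 N/m

k = 7200 N/m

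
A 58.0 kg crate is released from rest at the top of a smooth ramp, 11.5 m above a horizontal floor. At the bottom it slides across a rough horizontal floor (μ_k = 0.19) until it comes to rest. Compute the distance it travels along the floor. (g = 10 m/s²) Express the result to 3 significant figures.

Energy bookkeeping (friction removes W_f = μ_k N d):
At rest all PE has been dissipated by friction: mgh = μ_k m g d
d = h/μ_k = 11.5/0.19 = 60.53 m

d = 60.5 m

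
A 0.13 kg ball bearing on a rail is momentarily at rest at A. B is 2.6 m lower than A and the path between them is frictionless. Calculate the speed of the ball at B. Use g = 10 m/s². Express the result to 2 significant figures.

Mechanical energy is conserved (no friction): mgh = ½mv²
The mass cancels from both sides.
v = √(2gh) = √(2 × 10 × 2.6) = √52.000 = 7.211 m/s

v = 7.2 m/s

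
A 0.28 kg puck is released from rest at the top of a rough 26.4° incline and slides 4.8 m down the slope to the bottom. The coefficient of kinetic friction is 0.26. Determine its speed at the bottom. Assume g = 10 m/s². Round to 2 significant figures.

Energy: mgh = ½mv² + W_f, with h = L sinθ and W_f = μ_k (mg cosθ) L
mgh = mgL sinθ = (0.28)(10)(4.8)sin26.4° = 5.9759 J
W_f = μ_k mg cosθ · L = (0.26)(0.28)(10)cos26.4°·4.8 = 3.130 J
½mv² = 5.9759 − 3.130 = 2.8459 J
v = √(2 × 2.8459/0.28) = 4.509 m/s

v = 4.5 m/s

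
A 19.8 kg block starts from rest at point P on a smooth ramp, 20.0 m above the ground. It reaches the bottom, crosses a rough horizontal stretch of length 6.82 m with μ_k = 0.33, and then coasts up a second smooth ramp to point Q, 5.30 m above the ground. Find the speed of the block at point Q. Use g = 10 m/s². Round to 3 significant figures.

Energy at P: mgh₁ = (19.8)(10)(20.0) = 3960.0 J
Friction loss: W_f = μ_k mg d = 445.6 J
At Q: ½mv² + mgh₂ = mgh₁ − W_f
½mv² = 3960.0 − 445.6 − 1049.4 = 2465.0 J
v = √(2 × 2465.0/19.8) = 15.78 m/s

v = 15.8 m/s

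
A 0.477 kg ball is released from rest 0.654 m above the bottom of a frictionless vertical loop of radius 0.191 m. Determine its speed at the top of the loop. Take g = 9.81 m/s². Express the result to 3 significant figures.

v = 2.31 m/s

Energy conservation: mgh = ½mv_top² + mg(2r)
v_top² = 2g(h − 2r) = 2(9.81)(0.654 − 0.3820) = 5.337
v_top = 2.310 m/s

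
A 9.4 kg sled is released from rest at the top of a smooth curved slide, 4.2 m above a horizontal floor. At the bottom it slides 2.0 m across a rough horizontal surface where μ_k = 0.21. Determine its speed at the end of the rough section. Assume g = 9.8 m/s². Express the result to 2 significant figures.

Energy at the top = energy at the end + work done against friction:
mgh = ½mv² + μ_k m g d
W_f = μ_k mg d = (0.21)(9.4)(9.8)(2.0) = 38.69 J
½mv² = mgh − W_f = 386.90 − 38.69 = 348.21 J
v = √(2 × 348.21/9.4) = 8.607 m/s

v = 8.6 m/s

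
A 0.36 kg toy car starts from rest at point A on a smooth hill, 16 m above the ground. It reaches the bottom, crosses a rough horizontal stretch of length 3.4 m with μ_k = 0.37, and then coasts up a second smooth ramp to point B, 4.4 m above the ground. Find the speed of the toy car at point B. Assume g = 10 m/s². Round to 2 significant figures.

Energy at A: mgh₁ = (0.36)(10)(16) = 57.600 J
Friction loss: W_f = μ_k mg d = 4.529 J
At B: ½mv² + mgh₂ = mgh₁ − W_f
½mv² = 57.600 − 4.529 − 15.840 = 37.231 J
v = √(2 × 37.231/0.36) = 14.38 m/s

v = 14 m/s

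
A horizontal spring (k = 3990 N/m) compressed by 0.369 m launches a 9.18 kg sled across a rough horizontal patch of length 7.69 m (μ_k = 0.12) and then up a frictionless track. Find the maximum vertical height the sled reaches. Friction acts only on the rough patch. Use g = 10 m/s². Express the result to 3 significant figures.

h = 2.04 m

Spring energy: E₀ = ½kx² = ½(3990)(0.369)² = 271.64 J
Friction: W_f = μ_k mg d = (0.12)(9.18)(10)(7.69) = 84.71 J
Energy at base of ramp: E = 271.64 − 84.71 = 186.93 J
At max height all remaining energy is PE: mgh = E ⇒ h = E/(mg) = 186.93/(9.18 × 10) = 2.036 m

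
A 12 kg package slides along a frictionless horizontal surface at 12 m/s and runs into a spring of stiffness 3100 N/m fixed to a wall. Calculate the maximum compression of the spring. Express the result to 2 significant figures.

At max compression the package is momentarily at rest: ½mv² = ½kx²
x = v√(m/k) = 12 × √(12/3100) = 0.7466 m

x = 0.75 m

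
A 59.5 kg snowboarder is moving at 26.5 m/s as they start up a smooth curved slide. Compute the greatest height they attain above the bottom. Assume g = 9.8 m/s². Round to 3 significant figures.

Setting KE at the bottom equal to PE gained: ½mv² = mgh
h = v²/(2g) = 26.5²/(2 × 9.8) = 35.83 m

h = 35.8 m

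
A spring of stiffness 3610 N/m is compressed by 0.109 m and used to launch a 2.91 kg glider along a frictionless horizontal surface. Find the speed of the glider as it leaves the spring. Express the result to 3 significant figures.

Spring PE converts entirely to kinetic energy: ½kx² = ½mv²
v = x√(k/m) = 0.109 × √(3610/2.91) = 3.839 m/s

v = 3.84 m/s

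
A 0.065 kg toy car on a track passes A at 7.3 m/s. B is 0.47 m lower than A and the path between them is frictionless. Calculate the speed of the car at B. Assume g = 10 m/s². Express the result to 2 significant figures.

Equating total energy at the two states: ½mv₀² + mgh = ½mv²
The mass cancels from both sides.
v² = v₀² + 2gh = (7.3)² + 2(10)(0.47) = 62.690
v = √62.690 = 7.918 m/s

v = 7.9 m/s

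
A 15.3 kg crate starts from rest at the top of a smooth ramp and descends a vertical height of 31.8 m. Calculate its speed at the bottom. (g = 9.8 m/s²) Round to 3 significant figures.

By conservation of mechanical energy, mgh = ½mv²
The mass cancels from both sides.
v = √(2gh) = √(2 × 9.8 × 31.8) = √623.28 = 24.97 m/s

v = 25.0 m/s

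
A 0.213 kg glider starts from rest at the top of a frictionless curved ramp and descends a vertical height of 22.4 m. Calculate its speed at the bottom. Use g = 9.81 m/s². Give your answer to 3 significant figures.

Mechanical energy is conserved (no friction): mgh = ½mv²
The mass cancels from both sides.
v = √(2gh) = √(2 × 9.81 × 22.4) = √439.49 = 20.96 m/s

v = 21.0 m/s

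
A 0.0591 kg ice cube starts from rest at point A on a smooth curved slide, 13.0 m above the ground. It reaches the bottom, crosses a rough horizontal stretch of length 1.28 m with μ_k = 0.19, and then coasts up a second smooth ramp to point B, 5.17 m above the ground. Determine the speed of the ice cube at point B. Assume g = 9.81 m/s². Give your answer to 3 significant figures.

Energy at A: mgh₁ = (0.0591)(9.81)(13.0) = 7.5370 J
Friction loss: W_f = μ_k mg d = 0.1410 J
At B: ½mv² + mgh₂ = mgh₁ − W_f
½mv² = 7.5370 − 0.1410 − 2.9974 = 4.3986 J
v = √(2 × 4.3986/0.0591) = 12.20 m/s

v = 12.2 m/s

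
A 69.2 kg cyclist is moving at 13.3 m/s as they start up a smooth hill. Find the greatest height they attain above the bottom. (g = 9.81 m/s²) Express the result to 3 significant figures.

By energy conservation, ½mv² = mgh
h = v²/(2g) = 13.3²/(2 × 9.81) = 9.016 m

h = 9.02 m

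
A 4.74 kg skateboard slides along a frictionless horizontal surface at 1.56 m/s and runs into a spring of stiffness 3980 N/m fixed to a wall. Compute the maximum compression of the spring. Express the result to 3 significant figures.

At max compression the skateboard is momentarily at rest: ½mv² = ½kx²
x = v√(m/k) = 1.56 × √(4.74/3980) = 0.05384 m

x = 0.0538 m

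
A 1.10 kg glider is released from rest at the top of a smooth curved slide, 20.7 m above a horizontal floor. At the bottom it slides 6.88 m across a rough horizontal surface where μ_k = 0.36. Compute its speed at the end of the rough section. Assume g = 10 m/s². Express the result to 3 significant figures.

Applying the work–energy principle:
mgh = ½mv² + μ_k m g d
W_f = μ_k mg d = (0.36)(1.10)(10)(6.88) = 27.24 J
½mv² = mgh − W_f = 227.70 − 27.24 = 200.46 J
v = √(2 × 200.46/1.10) = 19.09 m/s

v = 19.1 m/s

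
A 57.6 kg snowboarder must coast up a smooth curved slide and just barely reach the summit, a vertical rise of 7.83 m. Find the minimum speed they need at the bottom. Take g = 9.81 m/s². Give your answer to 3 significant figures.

At the top they are momentarily at rest, so all KE converts to PE: ½mv² = mgh
v = √(2gh) = √(2 × 9.81 × 7.83) = 12.39 m/s

v = 12.4 m/s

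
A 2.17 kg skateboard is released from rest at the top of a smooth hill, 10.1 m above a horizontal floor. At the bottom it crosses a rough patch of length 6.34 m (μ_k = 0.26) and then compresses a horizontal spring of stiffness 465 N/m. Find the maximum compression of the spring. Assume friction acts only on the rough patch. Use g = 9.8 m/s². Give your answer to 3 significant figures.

x = 0.879 m

Initial energy: E₁ = mgh = (2.17)(9.8)(10.1) = 214.79 J
Friction removes W_f = μ_k mg d = (0.26)(2.17)(9.8)(6.34) = 35.05 J
Energy reaching the spring: E = 214.79 − 35.05 = 179.73 J
At max compression ½kx² = E ⇒ x = √(2E/k) = √(2 × 179.73/465) = 0.8792 m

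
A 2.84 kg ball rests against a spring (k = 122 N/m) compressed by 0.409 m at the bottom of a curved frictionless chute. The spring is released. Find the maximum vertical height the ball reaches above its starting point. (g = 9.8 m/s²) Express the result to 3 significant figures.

At maximum height the ball is at rest, so ½kx² = mgh
h = kx²/(2mg) = (122)(0.409)²/(2 × 2.84 × 9.8) = 0.3666 m

h = 0.367 m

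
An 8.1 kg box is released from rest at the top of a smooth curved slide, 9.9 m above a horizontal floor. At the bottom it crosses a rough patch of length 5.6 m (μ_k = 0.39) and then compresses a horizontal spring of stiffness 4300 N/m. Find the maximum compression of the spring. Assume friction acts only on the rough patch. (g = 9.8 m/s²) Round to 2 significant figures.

x = 0.53 m

Initial energy: E₁ = mgh = (8.1)(9.8)(9.9) = 785.86 J
Friction removes W_f = μ_k mg d = (0.39)(8.1)(9.8)(5.6) = 173.4 J
Energy reaching the spring: E = 785.86 − 173.4 = 612.50 J
At max compression ½kx² = E ⇒ x = √(2E/k) = √(2 × 612.50/4300) = 0.5337 m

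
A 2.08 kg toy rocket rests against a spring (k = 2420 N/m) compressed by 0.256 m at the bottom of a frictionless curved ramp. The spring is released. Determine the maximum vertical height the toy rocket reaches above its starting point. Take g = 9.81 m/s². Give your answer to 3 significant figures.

h = 3.89 m

Energy conservation from release to the highest point: ½kx² = mgh
h = kx²/(2mg) = (2420)(0.256)²/(2 × 2.08 × 9.81) = 3.886 m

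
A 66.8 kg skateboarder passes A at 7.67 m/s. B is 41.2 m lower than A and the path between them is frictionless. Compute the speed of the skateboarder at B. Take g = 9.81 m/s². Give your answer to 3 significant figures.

v = 29.4 m/s

Mechanical energy is conserved (no friction): ½mv₀² + mgh = ½mv²
v² = v₀² + 2gh = (7.67)² + 2(9.81)(41.2) = 867.17
v = √867.17 = 29.45 m/s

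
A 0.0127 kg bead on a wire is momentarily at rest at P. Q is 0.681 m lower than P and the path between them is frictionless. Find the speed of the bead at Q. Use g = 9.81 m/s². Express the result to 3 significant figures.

v = 3.66 m/s

Energy conservation between the two points: mgh = ½mv²
The mass cancels from both sides.
v = √(2gh) = √(2 × 9.81 × 0.681) = √13.361 = 3.655 m/s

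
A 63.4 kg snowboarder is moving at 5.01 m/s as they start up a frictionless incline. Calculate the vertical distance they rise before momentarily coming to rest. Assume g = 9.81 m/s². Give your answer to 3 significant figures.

h = 1.28 m

Setting KE at the bottom equal to PE gained: ½mv² = mgh
h = v²/(2g) = 5.01²/(2 × 9.81) = 1.279 m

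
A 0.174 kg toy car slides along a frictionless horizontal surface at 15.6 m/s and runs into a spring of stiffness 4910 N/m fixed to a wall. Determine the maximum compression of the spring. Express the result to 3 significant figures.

At max compression the car is momentarily at rest: ½mv² = ½kx²
x = v√(m/k) = 15.6 × √(0.174/4910) = 0.09287 m

x = 0.0929 m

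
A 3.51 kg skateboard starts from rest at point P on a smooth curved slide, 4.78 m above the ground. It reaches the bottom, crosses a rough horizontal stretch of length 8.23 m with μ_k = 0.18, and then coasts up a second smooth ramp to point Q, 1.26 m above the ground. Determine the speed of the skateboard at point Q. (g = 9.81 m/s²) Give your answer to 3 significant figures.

v = 6.32 m/s

Energy at P: mgh₁ = (3.51)(9.81)(4.78) = 164.59 J
Friction loss: W_f = μ_k mg d = 51.01 J
At Q: ½mv² + mgh₂ = mgh₁ − W_f
½mv² = 164.59 − 51.01 − 43.386 = 70.195 J
v = √(2 × 70.195/3.51) = 6.324 m/s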